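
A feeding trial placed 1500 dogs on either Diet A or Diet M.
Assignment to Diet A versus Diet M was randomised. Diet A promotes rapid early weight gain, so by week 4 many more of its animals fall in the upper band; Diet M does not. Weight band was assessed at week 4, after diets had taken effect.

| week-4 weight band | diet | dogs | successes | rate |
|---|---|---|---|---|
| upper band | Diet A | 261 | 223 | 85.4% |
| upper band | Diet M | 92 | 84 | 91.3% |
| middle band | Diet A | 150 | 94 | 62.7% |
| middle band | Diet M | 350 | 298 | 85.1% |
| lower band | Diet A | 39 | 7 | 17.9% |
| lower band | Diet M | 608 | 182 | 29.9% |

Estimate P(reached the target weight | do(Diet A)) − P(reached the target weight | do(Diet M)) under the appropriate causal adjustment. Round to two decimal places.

The week-4 weight band-specific comparison favours Diet M throughout, but the pooled figures favour Diet A. The question is whether to condition on week-4 weight band.
Week-4 weight band lies on the pathway diet → week-4 weight band → outcome, so adjusting for it blocks the indirect effect. For the total causal effect of diet, use the unadjusted pooled rates.
The causal difference is the pooled difference: 0.720 − 0.537 = +0.183.

+0.18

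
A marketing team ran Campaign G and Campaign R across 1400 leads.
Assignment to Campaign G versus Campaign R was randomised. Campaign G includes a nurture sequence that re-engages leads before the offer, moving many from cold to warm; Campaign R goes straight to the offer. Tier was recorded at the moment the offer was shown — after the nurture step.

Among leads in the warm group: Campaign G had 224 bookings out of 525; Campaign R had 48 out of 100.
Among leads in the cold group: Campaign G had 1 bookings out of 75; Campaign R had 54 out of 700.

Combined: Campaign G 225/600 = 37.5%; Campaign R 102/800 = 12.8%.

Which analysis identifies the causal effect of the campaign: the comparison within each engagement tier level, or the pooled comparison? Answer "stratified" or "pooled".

pooled

The engagement tier-specific comparison favours Campaign R throughout, but the pooled figures favour Campaign G. The question is whether to condition on engagement tier.
Engagement tier lies on the pathway campaign → engagement tier → outcome, so adjusting for it blocks the indirect effect. For the total causal effect of campaign, use the unadjusted pooled rates.
Pooled: Campaign G 37.5% vs Campaign R 12.8%; Campaign G is higher overall.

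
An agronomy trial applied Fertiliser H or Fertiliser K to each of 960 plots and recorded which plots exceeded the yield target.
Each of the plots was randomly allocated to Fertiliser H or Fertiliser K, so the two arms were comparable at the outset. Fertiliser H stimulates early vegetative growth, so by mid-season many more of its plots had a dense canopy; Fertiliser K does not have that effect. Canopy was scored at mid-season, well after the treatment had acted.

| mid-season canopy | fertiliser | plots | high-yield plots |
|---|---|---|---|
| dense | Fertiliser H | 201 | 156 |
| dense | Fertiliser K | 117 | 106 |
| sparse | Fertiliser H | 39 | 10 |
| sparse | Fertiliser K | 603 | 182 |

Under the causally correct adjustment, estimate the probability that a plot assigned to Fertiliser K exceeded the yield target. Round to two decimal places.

The stratified and pooled comparisons disagree (Fertiliser K wins within each mid-season canopy; Fertiliser H wins overall), so the answer turns on the causal role of mid-season canopy.
The distribution of mid-season canopy is itself part of what the fertiliser does — it is an intermediate outcome. Holding it fixed would remove that part of the effect; the total effect is the pooled difference.
So P(outcome | do(Fertiliser K)) is just the pooled rate for Fertiliser K: 288/720 = 0.400.

0.40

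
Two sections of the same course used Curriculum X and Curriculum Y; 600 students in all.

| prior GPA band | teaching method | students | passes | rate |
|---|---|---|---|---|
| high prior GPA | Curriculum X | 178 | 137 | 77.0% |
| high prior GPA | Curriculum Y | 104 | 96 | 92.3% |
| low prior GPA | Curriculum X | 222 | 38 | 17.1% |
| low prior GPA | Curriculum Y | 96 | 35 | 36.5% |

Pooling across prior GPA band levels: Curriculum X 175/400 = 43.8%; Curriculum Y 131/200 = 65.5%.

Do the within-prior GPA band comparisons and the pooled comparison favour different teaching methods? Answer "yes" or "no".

Within each prior GPA band level (high prior GPA 77.0% vs 92.3%; low prior GPA 17.1% vs 36.5%), Curriculum Y has the higher rate every time. Pooled: 43.8% vs 65.5% — Curriculum Y has the higher rate overall. They agree.

no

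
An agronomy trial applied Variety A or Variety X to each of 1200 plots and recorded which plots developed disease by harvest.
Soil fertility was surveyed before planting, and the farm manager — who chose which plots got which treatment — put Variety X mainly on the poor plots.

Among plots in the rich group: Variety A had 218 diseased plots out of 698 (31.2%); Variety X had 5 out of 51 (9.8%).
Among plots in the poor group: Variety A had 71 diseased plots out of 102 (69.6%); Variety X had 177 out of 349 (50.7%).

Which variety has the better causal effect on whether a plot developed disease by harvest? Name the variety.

Variety X

The stratified and pooled comparisons disagree (Variety X wins within each soil fertility; Variety A wins overall), so the answer turns on the causal role of soil fertility.
Soil fertility satisfies the back-door criterion: it is not a descendant of the variety, and it blocks the spurious path from variety to outcome. Adjusting for it (i.e., using the within-soil fertility rates) gives the causal effect.
Within each level — rich: 31.2% vs 9.8%; poor: 69.6% vs 50.7% — Variety X is lower every time.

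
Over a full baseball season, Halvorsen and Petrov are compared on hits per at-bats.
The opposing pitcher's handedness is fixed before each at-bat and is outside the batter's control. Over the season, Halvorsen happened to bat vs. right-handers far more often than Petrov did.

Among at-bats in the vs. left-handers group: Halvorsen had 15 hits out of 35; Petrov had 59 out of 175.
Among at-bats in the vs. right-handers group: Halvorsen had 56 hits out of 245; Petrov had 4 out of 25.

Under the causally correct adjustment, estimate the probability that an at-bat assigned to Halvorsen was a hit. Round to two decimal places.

0.32

The stratified and pooled comparisons disagree (Halvorsen wins within each pitcher handedness; Petrov wins overall), so the answer turns on the causal role of pitcher handedness.
The imbalance in pitcher handedness arose from how at-bats were allocated, not from anything the player did; and pitcher handedness independently affects the outcome. The pooled gap is confounded — condition on pitcher handedness.
Standardising Halvorsen to the population pitcher handedness mix: 0.438·15/35 + 0.562·56/245 = 0.316.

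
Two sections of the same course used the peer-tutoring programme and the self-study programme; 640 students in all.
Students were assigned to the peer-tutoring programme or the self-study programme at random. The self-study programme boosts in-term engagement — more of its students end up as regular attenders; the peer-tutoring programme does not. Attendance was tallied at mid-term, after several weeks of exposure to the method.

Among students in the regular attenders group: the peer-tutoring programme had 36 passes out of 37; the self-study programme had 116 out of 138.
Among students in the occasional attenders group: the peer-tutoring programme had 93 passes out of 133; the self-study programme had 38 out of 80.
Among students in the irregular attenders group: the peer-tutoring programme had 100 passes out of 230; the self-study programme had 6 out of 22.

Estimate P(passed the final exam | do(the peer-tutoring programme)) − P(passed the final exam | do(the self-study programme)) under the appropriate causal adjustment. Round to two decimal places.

-0.09

the peer-tutoring programme is higher inside every mid-term attendance stratum but the self-study programme is higher in aggregate. Whether to stratify depends on how mid-term attendance relates to the teaching method.
Because the teaching method influences mid-term attendance, mid-term attendance is a post-treatment mediator, not a confounder. Stratifying on it would bias the estimate; the causal effect is the crude pooled difference.
The causal difference is the pooled difference: 0.573 − 0.667 = -0.094.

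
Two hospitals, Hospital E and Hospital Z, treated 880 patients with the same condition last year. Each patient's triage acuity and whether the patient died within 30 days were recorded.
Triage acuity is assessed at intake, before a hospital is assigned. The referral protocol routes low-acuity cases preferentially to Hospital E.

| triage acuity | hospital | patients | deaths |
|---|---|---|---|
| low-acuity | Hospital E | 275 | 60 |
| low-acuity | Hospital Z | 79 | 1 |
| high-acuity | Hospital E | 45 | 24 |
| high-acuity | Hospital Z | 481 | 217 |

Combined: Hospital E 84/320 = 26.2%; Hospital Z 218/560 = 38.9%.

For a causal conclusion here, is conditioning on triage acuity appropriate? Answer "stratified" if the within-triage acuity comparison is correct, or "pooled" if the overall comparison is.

stratified

Triage acuity differs across hospitals for reasons unrelated to any effect of the hospital itself, and it separately predicts the outcome — a classic confounder. We must compare within triage acuity levels.
Within each level — low-acuity: 21.8% vs 1.3%; high-acuity: 53.3% vs 45.1% — Hospital Z is lower every time.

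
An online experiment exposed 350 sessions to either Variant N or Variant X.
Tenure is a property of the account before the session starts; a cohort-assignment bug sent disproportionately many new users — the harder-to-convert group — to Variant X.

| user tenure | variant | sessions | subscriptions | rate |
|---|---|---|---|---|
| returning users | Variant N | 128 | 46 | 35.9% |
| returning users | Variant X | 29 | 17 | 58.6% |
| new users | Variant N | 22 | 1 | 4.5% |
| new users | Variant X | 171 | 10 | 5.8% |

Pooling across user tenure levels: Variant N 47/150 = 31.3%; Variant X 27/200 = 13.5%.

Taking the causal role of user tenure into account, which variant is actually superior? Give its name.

The imbalance in user tenure arose from how sessions were allocated, not from anything the variant did; and user tenure independently affects the outcome. The pooled gap is confounded — condition on user tenure.
Within each level — returning users: 35.9% vs 58.6%; new users: 4.5% vs 5.8% — Variant X is higher every time.

Variant X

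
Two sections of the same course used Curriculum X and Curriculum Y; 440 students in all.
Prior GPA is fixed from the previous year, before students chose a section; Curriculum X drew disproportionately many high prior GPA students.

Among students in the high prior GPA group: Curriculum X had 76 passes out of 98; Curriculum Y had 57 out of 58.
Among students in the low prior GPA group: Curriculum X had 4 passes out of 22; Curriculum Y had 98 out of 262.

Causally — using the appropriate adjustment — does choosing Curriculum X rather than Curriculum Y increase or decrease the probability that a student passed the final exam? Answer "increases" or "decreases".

Here prior GPA band is a common cause — it drives both which teaching method a case falls under and the outcome. The crude comparison mixes populations; the stratum-specific rates are the causally relevant ones.
Within each level — high prior GPA: 77.6% vs 98.3%; low prior GPA: 18.2% vs 37.4% — Curriculum Y is higher every time.

decreases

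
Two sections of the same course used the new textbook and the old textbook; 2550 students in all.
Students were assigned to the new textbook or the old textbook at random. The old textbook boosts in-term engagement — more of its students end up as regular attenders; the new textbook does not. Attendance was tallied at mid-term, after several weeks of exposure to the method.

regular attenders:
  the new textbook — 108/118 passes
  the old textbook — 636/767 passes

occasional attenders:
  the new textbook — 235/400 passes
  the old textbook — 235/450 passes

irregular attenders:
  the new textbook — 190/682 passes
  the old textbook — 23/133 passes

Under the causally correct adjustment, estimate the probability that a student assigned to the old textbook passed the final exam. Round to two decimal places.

Because the teaching method influences mid-term attendance, mid-term attendance is a post-treatment mediator, not a confounder. Stratifying on it would bias the estimate; the causal effect is the crude pooled difference.
So P(outcome | do(the old textbook)) is just the pooled rate for the old textbook: 894/1350 = 0.662.

0.66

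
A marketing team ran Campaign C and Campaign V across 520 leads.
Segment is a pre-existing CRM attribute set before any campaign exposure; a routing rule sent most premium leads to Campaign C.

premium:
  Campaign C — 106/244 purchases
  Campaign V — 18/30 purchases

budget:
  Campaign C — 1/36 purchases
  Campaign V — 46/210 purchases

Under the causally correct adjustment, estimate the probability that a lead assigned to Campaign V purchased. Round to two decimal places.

Customer segment differs across campaigns for reasons unrelated to any effect of the campaign itself, and it separately predicts the outcome — a classic confounder. We must compare within customer segment levels.
Standardising Campaign V to the population customer segment mix: 0.527·18/30 + 0.473·46/210 = 0.420.

0.42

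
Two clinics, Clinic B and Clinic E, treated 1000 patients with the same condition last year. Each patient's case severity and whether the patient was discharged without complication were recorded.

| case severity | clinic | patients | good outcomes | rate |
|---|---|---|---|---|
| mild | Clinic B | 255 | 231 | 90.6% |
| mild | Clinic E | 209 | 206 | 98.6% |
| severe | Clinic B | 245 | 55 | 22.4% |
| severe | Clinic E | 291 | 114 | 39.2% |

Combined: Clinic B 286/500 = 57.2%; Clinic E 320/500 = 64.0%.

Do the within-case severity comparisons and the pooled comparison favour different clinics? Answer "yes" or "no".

Within each case severity level (mild 90.6% vs 98.6%; severe 22.4% vs 39.2%), Clinic E has the higher rate every time. Pooled: 57.2% vs 64.0% — Clinic E has the higher rate overall. They agree.

no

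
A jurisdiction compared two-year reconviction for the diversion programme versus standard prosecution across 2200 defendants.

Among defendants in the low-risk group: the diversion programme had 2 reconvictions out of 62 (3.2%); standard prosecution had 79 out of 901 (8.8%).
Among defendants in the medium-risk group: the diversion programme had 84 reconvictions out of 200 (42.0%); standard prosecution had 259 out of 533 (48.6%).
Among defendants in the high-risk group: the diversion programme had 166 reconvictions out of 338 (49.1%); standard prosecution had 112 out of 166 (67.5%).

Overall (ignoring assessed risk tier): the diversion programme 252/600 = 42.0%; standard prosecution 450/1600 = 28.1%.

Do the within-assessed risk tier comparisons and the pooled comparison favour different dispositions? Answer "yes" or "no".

yes

Within each assessed risk tier level (low-risk 3.2% vs 8.8%; medium-risk 42.0% vs 48.6%; high-risk 49.1% vs 67.5%), the diversion programme has the lower rate every time. Pooled: 42.0% vs 28.1% — standard prosecution has the lower rate overall. The two comparisons disagree.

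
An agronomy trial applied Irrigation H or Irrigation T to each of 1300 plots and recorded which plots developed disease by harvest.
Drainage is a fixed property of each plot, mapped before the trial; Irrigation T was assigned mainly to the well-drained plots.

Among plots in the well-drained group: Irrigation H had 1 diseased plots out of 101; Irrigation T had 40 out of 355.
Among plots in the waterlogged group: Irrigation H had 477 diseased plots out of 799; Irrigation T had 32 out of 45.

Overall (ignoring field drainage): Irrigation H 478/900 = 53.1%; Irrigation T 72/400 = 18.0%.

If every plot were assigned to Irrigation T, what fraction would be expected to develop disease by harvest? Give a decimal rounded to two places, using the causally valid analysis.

The imbalance in field drainage arose from how plots were allocated, not from anything the irrigation did; and field drainage independently affects the outcome. The pooled gap is confounded — condition on field drainage.
Standardising Irrigation T to the population field drainage mix: 0.351·40/355 + 0.649·32/45 = 0.501.

0.50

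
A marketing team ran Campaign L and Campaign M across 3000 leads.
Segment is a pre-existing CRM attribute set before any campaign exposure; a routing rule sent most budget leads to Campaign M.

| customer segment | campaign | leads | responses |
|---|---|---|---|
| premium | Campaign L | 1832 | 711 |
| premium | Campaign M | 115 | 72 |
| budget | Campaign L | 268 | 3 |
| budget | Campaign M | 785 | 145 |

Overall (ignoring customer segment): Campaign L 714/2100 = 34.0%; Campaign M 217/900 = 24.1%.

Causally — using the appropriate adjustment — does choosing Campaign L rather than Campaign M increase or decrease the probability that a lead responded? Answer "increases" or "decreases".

Customer segment is set before the campaign has any effect — it is not caused by the campaign — and it independently drives the outcome. That makes it a confounder, so the causal comparison is within customer segment levels.
Within each level — premium: 38.8% vs 62.6%; budget: 1.1% vs 18.5% — Campaign M is higher every time.

decreases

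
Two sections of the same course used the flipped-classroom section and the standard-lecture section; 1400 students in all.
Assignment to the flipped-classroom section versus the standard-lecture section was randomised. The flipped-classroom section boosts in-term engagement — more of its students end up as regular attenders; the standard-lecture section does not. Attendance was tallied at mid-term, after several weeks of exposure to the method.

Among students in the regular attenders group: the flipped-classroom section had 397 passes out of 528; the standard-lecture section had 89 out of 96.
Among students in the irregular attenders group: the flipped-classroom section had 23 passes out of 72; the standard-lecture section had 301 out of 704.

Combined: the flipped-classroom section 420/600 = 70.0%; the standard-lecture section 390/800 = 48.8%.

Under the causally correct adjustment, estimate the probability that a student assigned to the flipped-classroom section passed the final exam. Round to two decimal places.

Mid-term attendance here is a post-treatment variable shaped by the teaching method; conditioning on it would introduce bias rather than remove it. The overall comparison is the causal one.
So P(outcome | do(the flipped-classroom section)) is just the pooled rate for the flipped-classroom section: 420/600 = 0.700.

0.70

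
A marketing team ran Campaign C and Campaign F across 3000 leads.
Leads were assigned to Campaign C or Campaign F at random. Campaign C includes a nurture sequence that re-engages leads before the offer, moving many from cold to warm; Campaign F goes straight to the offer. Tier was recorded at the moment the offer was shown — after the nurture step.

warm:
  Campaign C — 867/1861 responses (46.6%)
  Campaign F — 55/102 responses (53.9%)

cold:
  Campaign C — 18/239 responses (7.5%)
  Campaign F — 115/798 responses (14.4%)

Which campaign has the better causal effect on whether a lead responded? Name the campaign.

Because the campaign influences engagement tier, engagement tier is a post-treatment mediator, not a confounder. Stratifying on it would bias the estimate; the causal effect is the crude pooled difference.
Pooled: Campaign C 42.1% vs Campaign F 18.9%; Campaign C is higher overall.

Campaign C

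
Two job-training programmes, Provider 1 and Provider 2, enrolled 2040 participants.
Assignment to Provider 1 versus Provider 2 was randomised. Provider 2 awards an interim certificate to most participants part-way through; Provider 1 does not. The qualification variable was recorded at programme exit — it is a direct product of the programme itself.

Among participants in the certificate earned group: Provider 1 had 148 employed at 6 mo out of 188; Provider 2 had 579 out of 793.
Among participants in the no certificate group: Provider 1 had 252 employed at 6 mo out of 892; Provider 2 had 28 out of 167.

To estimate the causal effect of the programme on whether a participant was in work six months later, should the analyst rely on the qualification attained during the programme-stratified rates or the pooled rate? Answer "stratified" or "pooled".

Qualification attained during the programme lies on the pathway programme → qualification attained during the programme → outcome, so adjusting for it blocks the indirect effect. For the total causal effect of programme, use the unadjusted pooled rates.
Pooled: Provider 1 37.0% vs Provider 2 63.2%; Provider 2 is higher overall.

pooled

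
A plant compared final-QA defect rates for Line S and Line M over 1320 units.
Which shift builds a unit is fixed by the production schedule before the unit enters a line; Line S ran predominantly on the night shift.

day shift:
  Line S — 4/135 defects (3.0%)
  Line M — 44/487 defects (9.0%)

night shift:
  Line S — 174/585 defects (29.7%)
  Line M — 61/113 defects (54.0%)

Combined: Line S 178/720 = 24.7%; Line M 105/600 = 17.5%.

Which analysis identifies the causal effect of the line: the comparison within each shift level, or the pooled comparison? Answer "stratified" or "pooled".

Shift satisfies the back-door criterion: it is not a descendant of the line, and it blocks the spurious path from line to outcome. Adjusting for it (i.e., using the within-shift rates) gives the causal effect.
Within each level — day shift: 3.0% vs 9.0%; night shift: 29.7% vs 54.0% — Line S is lower every time.

stratified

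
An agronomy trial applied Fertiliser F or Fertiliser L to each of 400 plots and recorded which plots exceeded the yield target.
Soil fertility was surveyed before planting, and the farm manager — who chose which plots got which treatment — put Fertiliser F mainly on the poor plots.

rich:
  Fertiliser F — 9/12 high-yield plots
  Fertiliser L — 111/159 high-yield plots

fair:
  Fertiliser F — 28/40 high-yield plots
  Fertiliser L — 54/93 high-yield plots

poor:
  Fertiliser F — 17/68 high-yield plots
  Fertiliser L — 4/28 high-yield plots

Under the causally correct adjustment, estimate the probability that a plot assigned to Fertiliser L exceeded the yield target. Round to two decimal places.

Since soil fertility is a pre-existing factor (not a product of the fertiliser) and it affects the outcome on its own, it is a confounder. The stratified rates, not the pooled rate, identify the causal effect.
Standardising Fertiliser L to the population soil fertility mix: 0.427·111/159 + 0.333·54/93 + 0.240·4/28 = 0.526.

0.53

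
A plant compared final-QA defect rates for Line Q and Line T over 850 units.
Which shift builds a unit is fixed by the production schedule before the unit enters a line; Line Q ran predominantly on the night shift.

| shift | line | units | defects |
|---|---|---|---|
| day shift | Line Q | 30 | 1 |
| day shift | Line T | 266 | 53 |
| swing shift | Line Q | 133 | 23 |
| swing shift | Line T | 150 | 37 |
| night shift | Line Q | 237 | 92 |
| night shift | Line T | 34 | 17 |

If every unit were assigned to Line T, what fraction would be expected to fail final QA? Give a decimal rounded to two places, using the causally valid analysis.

The imbalance in shift arose from how units were allocated, not from anything the line did; and shift independently affects the outcome. The pooled gap is confounded — condition on shift.
Standardising Line T to the population shift mix: 0.348·53/266 + 0.333·37/150 + 0.319·17/34 = 0.311.

0.31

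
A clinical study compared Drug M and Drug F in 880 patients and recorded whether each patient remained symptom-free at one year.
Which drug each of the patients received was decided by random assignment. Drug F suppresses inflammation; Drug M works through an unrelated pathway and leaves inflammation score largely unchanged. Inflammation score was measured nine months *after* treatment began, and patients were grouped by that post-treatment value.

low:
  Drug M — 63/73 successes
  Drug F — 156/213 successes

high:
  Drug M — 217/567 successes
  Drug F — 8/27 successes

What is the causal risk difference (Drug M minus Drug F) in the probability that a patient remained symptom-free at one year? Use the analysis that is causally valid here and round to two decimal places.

Inflammation score lies on the pathway drug → inflammation score → outcome, so adjusting for it blocks the indirect effect. For the total causal effect of drug, use the unadjusted pooled rates.
The causal difference is the pooled difference: 0.438 − 0.683 = -0.246.

-0.25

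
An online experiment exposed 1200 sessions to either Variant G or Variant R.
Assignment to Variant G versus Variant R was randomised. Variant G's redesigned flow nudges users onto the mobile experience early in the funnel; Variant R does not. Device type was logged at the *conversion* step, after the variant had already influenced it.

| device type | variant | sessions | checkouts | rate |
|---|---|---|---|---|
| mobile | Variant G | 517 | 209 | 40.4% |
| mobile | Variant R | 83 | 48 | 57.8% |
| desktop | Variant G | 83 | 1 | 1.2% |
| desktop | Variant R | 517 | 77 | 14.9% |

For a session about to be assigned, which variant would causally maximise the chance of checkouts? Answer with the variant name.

Within every device type level Variant R has the higher rate, yet pooled Variant G does — Simpson's reversal.
Device type lies on the pathway variant → device type → outcome, so adjusting for it blocks the indirect effect. For the total causal effect of variant, use the unadjusted pooled rates.
Pooled: Variant G 35.0% vs Variant R 20.8%; Variant G is higher overall.

Variant G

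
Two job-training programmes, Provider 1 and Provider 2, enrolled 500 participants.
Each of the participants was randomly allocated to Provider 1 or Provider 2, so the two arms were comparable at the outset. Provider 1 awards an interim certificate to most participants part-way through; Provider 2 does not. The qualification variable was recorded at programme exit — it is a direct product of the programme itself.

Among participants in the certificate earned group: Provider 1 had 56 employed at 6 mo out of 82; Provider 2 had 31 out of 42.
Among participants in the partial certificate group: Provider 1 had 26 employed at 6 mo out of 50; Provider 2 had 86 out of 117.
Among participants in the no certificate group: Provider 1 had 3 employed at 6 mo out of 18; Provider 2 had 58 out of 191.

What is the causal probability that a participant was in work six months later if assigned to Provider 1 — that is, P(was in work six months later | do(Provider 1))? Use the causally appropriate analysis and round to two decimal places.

0.57

Qualification attained during the programme here is a post-treatment variable shaped by the programme; conditioning on it would introduce bias rather than remove it. The overall comparison is the causal one.
So P(outcome | do(Provider 1)) is just the pooled rate for Provider 1: 85/150 = 0.567.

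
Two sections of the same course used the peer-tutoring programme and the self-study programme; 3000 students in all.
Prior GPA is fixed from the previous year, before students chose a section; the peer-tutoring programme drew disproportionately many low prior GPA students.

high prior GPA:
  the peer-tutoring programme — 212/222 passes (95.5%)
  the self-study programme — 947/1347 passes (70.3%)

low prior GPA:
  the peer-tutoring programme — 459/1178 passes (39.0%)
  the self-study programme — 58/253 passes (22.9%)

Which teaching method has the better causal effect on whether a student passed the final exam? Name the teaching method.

Prior GPA band differs across teaching methods for reasons unrelated to any effect of the teaching method itself, and it separately predicts the outcome — a classic confounder. We must compare within prior GPA band levels.
Within each level — high prior GPA: 95.5% vs 70.3%; low prior GPA: 39.0% vs 22.9% — the peer-tutoring programme is higher every time.

the peer-tutoring programme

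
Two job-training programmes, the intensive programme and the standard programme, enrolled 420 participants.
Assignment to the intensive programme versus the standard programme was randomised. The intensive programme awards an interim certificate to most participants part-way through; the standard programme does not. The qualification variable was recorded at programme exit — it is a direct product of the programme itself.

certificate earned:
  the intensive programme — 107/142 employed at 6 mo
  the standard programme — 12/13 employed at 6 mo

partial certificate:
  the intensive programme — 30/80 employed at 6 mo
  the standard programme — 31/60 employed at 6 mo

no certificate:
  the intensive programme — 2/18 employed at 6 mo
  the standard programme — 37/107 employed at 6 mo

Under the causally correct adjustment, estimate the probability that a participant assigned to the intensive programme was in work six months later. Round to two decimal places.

0.58

Qualification attained during the programme is downstream of the programme. One should not condition on a consequence of treatment, so the overall rates are the right comparison.
So P(outcome | do(the intensive programme)) is just the pooled rate for the intensive programme: 139/240 = 0.579.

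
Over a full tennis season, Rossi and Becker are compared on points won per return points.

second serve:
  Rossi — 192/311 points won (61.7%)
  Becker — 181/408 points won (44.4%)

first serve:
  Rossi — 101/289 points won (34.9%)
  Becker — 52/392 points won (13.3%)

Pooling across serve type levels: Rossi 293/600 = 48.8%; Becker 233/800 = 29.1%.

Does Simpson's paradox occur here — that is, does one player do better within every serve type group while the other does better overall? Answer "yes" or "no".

Within each serve type level (second serve 61.7% vs 44.4%; first serve 34.9% vs 13.3%), Rossi has the higher rate every time. Pooled: 48.8% vs 29.1% — Rossi has the higher rate overall. They agree.

no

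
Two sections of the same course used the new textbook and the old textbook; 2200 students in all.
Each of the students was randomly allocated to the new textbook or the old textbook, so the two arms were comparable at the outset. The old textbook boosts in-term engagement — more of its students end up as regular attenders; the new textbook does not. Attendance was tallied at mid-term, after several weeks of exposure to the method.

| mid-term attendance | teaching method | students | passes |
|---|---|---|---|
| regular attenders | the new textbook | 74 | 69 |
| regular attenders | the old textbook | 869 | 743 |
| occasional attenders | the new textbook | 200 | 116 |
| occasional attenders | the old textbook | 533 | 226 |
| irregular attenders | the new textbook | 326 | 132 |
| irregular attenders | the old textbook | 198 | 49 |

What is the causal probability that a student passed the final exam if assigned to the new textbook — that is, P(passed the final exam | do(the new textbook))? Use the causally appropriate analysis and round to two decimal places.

0.53

Mid-term attendance lies on the pathway teaching method → mid-term attendance → outcome, so adjusting for it blocks the indirect effect. For the total causal effect of teaching method, use the unadjusted pooled rates.
So P(outcome | do(the new textbook)) is just the pooled rate for the new textbook: 317/600 = 0.528.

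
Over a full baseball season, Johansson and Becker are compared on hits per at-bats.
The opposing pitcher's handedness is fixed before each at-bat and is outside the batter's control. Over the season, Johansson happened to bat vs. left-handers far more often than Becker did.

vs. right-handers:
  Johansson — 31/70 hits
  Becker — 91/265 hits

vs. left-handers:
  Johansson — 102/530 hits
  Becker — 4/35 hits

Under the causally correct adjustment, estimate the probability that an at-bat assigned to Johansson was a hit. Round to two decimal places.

Johansson is higher inside every pitcher handedness stratum but Becker is higher in aggregate. Whether to stratify depends on how pitcher handedness relates to the player.
Here pitcher handedness is a common cause — it drives both which player a case falls under and the outcome. The crude comparison mixes populations; the stratum-specific rates are the causally relevant ones.
Standardising Johansson to the population pitcher handedness mix: 0.372·31/70 + 0.628·102/530 = 0.286.

0.29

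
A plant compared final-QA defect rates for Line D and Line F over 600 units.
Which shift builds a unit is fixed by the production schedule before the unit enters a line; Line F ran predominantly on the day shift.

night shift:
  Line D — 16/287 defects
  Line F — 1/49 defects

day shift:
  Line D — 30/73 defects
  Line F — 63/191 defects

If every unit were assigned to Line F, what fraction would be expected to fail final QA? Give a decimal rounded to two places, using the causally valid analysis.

0.16

The shift-specific comparison favours Line F throughout, but the pooled figures favour Line D. The question is whether to condition on shift.
Here shift is a common cause — it drives both which line a case falls under and the outcome. The crude comparison mixes populations; the stratum-specific rates are the causally relevant ones.
Standardising Line F to the population shift mix: 0.560·1/49 + 0.440·63/191 = 0.157.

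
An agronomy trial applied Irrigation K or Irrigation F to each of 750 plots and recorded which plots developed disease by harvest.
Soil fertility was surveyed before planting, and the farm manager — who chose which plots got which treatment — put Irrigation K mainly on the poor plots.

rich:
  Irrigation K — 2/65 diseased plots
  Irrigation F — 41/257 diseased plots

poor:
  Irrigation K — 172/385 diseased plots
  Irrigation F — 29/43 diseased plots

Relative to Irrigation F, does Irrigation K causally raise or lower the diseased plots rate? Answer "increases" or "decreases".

decreases

Soil fertility satisfies the back-door criterion: it is not a descendant of the irrigation, and it blocks the spurious path from irrigation to outcome. Adjusting for it (i.e., using the within-soil fertility rates) gives the causal effect.
Within each level — rich: 3.1% vs 16.0%; poor: 44.7% vs 67.4% — Irrigation K is lower every time.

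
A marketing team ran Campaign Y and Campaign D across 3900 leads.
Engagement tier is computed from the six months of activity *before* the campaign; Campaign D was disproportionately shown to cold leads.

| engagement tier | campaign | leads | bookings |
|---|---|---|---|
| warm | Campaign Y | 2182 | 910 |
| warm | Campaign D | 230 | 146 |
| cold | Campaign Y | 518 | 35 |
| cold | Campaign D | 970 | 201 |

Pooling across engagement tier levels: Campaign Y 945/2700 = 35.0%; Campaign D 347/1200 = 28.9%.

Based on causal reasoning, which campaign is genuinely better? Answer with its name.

Campaign D

The stratified and pooled comparisons disagree (Campaign D wins within each engagement tier; Campaign Y wins overall), so the answer turns on the causal role of engagement tier.
Engagement tier is set before the campaign has any effect — it is not caused by the campaign — and it independently drives the outcome. That makes it a confounder, so the causal comparison is within engagement tier levels.
Within each level — warm: 41.7% vs 63.5%; cold: 6.8% vs 20.7% — Campaign D is higher every time.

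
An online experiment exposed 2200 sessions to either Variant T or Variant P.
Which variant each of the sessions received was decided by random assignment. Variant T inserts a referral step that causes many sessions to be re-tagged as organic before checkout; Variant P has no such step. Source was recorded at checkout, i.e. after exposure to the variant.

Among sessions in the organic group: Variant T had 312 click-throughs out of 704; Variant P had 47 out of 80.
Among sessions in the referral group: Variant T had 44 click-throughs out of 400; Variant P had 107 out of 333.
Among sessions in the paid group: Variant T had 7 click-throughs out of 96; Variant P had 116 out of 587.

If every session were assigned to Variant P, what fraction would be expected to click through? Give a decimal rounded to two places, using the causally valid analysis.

Traffic source is downstream of the variant. One should not condition on a consequence of treatment, so the overall rates are the right comparison.
So P(outcome | do(Variant P)) is just the pooled rate for Variant P: 270/1000 = 0.270.

0.27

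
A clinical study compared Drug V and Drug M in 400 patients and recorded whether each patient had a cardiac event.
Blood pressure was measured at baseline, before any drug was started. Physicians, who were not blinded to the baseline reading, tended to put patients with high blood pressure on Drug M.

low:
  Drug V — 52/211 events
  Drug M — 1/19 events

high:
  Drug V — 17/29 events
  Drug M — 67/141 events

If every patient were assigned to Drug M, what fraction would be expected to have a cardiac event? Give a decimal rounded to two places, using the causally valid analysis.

Within every blood pressure level Drug M has the lower rate, yet pooled Drug V does — Simpson's reversal.
Blood pressure satisfies the back-door criterion: it is not a descendant of the drug, and it blocks the spurious path from drug to outcome. Adjusting for it (i.e., using the within-blood pressure rates) gives the causal effect.
Standardising Drug M to the population blood pressure mix: 0.575·1/19 + 0.425·67/141 = 0.232.

0.23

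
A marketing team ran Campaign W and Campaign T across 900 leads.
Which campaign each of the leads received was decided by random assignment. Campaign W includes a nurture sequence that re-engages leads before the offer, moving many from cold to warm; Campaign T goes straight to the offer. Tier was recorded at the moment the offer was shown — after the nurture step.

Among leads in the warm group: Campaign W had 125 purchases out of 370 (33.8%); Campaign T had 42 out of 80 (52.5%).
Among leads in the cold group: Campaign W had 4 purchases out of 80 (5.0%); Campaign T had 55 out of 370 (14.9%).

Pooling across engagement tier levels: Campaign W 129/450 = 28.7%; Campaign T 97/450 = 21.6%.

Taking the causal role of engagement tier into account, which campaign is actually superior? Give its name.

Campaign W

Engagement tier lies on the pathway campaign → engagement tier → outcome, so adjusting for it blocks the indirect effect. For the total causal effect of campaign, use the unadjusted pooled rates.
Pooled: Campaign W 28.7% vs Campaign T 21.6%; Campaign W is higher overall.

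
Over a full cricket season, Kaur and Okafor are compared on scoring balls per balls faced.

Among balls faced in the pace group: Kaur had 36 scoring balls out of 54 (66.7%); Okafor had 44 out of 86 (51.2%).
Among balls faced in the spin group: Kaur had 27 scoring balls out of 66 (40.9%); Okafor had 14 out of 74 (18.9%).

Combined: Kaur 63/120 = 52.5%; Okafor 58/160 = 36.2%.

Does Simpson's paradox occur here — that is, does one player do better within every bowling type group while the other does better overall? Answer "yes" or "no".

Within each bowling type level (pace 66.7% vs 51.2%; spin 40.9% vs 18.9%), Kaur has the higher rate every time. Pooled: 52.5% vs 36.2% — Kaur has the higher rate overall. They agree.

no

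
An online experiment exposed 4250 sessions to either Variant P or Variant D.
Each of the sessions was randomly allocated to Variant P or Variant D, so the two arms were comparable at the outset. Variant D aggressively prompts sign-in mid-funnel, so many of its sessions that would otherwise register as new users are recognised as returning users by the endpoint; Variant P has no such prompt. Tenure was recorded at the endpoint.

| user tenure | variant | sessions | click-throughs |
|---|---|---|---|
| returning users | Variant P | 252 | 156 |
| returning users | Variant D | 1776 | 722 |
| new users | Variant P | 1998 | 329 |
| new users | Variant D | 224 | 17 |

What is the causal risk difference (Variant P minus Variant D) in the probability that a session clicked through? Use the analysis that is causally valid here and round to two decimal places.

-0.15

The stratified and pooled comparisons disagree (Variant P wins within each user tenure; Variant D wins overall), so the answer turns on the causal role of user tenure.
User tenure here is a post-treatment variable shaped by the variant; conditioning on it would introduce bias rather than remove it. The overall comparison is the causal one.
The causal difference is the pooled difference: 0.216 − 0.369 = -0.154.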